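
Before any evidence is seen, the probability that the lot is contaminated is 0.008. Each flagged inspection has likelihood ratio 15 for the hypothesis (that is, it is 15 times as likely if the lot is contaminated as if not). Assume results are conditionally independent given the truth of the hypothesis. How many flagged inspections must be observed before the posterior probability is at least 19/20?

3

Prior odds = 0.008/0.992 = 1/124.
Likelihood ratio per flagged inspection = 15.
Target posterior odds = 0.95/0.05 = 19.
Require 15ⁿ ≥ 19 ÷ (1/124) = 2356.
15² = 225 falls short of 2356 but 15³ = 3375 reaches it, so n = 3.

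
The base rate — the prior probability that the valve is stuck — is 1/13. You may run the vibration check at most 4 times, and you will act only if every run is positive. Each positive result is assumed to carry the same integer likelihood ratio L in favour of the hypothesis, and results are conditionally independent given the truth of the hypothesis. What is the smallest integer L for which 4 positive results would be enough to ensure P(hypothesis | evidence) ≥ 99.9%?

Prior odds = (1/13)/(12/13) = 1/12.
Target odds = 0.999/0.001 = 999.
Need L⁴ ≥ 999 ÷ (1/12) = 11988.
10⁴ = 10000 < 11988 ≤ 14641 = 11⁴, so L = 11.

11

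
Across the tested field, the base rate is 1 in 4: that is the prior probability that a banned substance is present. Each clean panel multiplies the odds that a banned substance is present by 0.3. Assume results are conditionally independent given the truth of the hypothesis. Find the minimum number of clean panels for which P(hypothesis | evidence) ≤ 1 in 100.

3

Prior odds = 0.25/0.75 = 1/3.
Likelihood ratio per clean panel = 0.3.
Target posterior odds = 0.01/0.99 = 1/99.
Require 0.3ⁿ ≤ 1/99 ÷ (1/3) = 1/33.
0.3² = 0.09 is still above 1/33 but 0.3³ = 0.027 is at or below it, so n = 3.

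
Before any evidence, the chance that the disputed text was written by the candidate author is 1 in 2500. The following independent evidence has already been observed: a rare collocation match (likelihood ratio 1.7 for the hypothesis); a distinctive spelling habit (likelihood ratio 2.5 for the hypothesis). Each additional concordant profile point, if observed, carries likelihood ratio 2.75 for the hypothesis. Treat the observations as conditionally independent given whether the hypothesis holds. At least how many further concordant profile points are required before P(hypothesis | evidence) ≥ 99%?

Prior odds = 0.0004/0.9996 = 1/2499.
Combined Bayes factor of the evidence already in hand = 1.7 × 2.5 = 4.25.
Odds after that evidence = (1/2499) × 4.25 = 1/588.
Target odds = 0.99/0.01 = 99.
Need 2.75ⁿ ≥ 99 ÷ (1/588) = 58212.
2.75¹⁰ ≈24735.9 falls short of 58212 but 2.75¹¹ ≈68023.6 reaches it, so n = 11.

11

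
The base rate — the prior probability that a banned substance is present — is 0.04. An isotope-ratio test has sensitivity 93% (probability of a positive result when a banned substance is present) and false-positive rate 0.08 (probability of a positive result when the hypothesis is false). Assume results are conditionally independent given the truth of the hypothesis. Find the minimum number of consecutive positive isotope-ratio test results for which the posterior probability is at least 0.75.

2

Prior odds: 0.04 ÷ 0.96 = 1/24.
Likelihood ratio of a positive result = 0.93/0.08 = 11.625.
Target posterior odds = 0.75/0.25 = 3.
Require 11.625ⁿ ≥ 3 ÷ (1/24) = 72.
11.625¹ = 11.625 falls short of 72 but 11.625² = 135.140625 reaches it, so n = 2.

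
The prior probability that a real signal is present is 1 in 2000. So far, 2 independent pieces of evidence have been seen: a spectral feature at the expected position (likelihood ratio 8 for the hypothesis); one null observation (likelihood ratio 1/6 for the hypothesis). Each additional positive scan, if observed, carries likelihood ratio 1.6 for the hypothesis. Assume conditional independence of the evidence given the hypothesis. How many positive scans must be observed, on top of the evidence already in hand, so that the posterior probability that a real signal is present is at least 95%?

22

Prior odds = 0.0005/0.9995 = 1/1999.
Combined Bayes factor of the evidence already in hand = 8 × (1/6) = 4/3.
Odds after that evidence = (1/1999) × 4/3 = 4/5997.
Target odds = 0.95/0.05 = 19.
Need 1.6ⁿ ≥ 19 ÷ (4/5997) = 28485.75.
1.6²¹ ≈19342.8 falls short of 28485.75 but 1.6²² ≈30948.5 reaches it, so n = 22.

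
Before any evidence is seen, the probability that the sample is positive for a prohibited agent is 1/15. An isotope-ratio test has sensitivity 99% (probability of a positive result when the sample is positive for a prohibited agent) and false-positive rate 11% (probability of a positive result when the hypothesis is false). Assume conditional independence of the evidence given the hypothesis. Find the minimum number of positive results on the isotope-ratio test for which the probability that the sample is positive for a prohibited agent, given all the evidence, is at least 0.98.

3

Prior odds = (1/15)/(14/15) = 1/14.
Likelihood ratio of a positive result = 0.99/0.11 = 9.
Target odds: 0.98 ÷ 0.02 = 49.
Need (1/14) × 9ⁿ ≥ 49, i.e. 9ⁿ ≥ 686.
9² = 81 falls short of 686 but 9³ = 729 reaches it, so n = 3.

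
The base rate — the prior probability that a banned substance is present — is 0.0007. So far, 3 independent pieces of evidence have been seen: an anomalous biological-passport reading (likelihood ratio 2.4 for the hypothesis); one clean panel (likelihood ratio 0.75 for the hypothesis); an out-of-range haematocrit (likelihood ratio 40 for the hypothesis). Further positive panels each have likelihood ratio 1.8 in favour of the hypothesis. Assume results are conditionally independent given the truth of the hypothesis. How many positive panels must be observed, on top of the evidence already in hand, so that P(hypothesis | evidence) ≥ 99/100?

Prior odds = 0.0007/0.9993 = 7/9993.
Combined Bayes factor of the evidence already in hand = 2.4 × 0.75 × 40 = 72.
Odds after that evidence = (7/9993) × 72 = 168/3331.
Target odds = 0.99/0.01 = 99.
Need 1.8ⁿ ≥ 99 ÷ (168/3331) = 109923/56.
1.8¹² ≈1156.83 falls short of 109923/56 but 1.8¹³ ≈2082.3 reaches it, so n = 13.

13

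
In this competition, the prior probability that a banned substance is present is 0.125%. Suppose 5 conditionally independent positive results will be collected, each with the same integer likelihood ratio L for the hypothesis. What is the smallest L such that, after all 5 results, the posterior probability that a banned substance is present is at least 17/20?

Prior odds = 0.00125/0.99875 = 1/799.
Target odds = 0.85/0.15 = 17/3.
Need L⁵ ≥ 17/3 ÷ (1/799) = 13583/3.
5⁵ = 3125 < 13583/3 ≤ 7776 = 6⁵, so L = 6.

6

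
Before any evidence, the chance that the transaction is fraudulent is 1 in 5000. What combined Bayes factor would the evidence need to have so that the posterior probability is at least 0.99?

494901

Prior odds = 0.0002/0.9998 = 1/4999.
Target odds = 0.99/0.01 = 99.
Required Bayes factor = 99 ÷ (1/4999) = 494901.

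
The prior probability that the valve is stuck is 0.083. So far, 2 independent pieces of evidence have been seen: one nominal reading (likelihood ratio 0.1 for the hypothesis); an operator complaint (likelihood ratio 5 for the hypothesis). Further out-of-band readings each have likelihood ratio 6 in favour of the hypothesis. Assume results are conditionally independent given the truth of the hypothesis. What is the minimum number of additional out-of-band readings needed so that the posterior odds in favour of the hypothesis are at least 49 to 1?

Prior odds = 0.083/0.917 = 83/917.
Combined Bayes factor of the evidence already in hand = 0.1 × 5 = 0.5.
Odds after that evidence = (83/917) × 0.5 = 83/1834.
Target odds = 49.
Need 6ⁿ ≥ 49 ÷ (83/1834) = 89866/83.
6³ = 216 falls short of 89866/83 but 6⁴ = 1296 reaches it, so n = 4.

4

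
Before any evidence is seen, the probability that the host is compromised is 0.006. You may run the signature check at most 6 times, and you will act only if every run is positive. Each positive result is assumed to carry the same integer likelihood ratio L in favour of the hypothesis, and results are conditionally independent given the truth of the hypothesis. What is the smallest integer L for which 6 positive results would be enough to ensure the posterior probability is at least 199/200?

6

Prior odds = 0.006/0.994 = 3/497.
Target odds = 0.995/0.005 = 199.
Need L⁶ ≥ 199 ÷ (3/497) = 98903/3.
5⁶ = 15625 < 98903/3 ≤ 46656 = 6⁶, so L = 6.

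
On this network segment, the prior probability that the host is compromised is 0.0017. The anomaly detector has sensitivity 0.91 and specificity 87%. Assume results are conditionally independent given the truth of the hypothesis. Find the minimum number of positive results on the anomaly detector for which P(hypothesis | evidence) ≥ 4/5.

4

Prior odds = 0.0017/0.9983 = 17/9983.
False-positive rate = 1 − 0.87 = 0.13; likelihood ratio of a positive = 0.91/0.13 = 7.
Target posterior odds = 0.8/0.2 = 4.
Require 7ⁿ ≥ 4 ÷ (17/9983) = 39932/17.
7³ = 343 falls short of 39932/17 but 7⁴ = 2401 reaches it, so n = 4.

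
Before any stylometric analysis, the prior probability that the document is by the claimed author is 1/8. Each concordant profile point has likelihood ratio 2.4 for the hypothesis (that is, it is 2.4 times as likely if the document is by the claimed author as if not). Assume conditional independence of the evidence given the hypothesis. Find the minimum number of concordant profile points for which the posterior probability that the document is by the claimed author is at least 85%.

5

Prior odds: 0.125 ÷ 0.875 = 1/7.
Likelihood ratio per concordant profile point = 2.4.
Target odds: 0.85 ÷ 0.15 = 17/3.
Need (1/7) × 2.4ⁿ ≥ 17/3, i.e. 2.4ⁿ ≥ 119/3.
2.4⁴ = 33.1776 falls short of 119/3 but 2.4⁵ = 79.62624 reaches it, so n = 5.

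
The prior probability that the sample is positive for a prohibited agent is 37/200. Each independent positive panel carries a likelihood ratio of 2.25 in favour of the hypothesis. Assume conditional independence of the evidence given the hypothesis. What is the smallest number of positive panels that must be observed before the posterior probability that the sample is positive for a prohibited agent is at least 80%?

4

Prior odds = 0.185/0.815 = 37/163.
Likelihood ratio per positive panel = 2.25.
Target posterior odds = 0.8/0.2 = 4.
Require 2.25ⁿ ≥ 4 ÷ (37/163) = 652/37.
2.25³ = 11.390625 falls short of 652/37 but 2.25⁴ = 25.62890625 reaches it, so n = 4.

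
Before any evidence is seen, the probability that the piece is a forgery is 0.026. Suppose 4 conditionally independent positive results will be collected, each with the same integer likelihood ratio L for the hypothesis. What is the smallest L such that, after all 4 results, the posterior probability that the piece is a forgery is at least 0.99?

Prior odds = 0.026/0.974 = 13/487.
Target odds = 0.99/0.01 = 99.
Need L⁴ ≥ 99 ÷ (13/487) = 48213/13.
7⁴ = 2401 < 48213/13 ≤ 4096 = 8⁴, so L = 8.

8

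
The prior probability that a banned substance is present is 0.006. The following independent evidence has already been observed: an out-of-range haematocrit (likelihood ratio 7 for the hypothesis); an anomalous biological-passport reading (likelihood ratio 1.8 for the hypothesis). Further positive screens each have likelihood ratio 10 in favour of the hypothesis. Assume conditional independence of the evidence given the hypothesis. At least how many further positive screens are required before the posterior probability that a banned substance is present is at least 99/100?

Prior odds = 0.006/0.994 = 3/497.
Combined Bayes factor of the evidence already in hand = 7 × 1.8 = 12.6.
Odds after that evidence = (3/497) × 12.6 = 27/355.
Target odds = 0.99/0.01 = 99.
Need 10ⁿ ≥ 99 ÷ (27/355) = 3905/3.
10³ = 1000 falls short of 3905/3 but 10⁴ = 10000 reaches it, so n = 4.

4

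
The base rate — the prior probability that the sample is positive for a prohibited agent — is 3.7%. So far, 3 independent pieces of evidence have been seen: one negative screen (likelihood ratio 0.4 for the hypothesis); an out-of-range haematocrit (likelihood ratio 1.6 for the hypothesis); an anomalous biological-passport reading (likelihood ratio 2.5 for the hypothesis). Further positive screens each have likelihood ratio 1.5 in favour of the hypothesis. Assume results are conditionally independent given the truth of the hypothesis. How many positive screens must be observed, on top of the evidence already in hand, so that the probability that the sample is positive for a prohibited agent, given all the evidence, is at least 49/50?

17

Prior odds = 0.037/0.963 = 37/963.
Combined Bayes factor of the evidence already in hand = 0.4 × 1.6 × 2.5 = 1.6.
Odds after that evidence = (37/963) × 1.6 = 296/4815.
Target odds = 0.98/0.02 = 49.
Need 1.5ⁿ ≥ 49 ÷ (296/4815) = 235935/296.
1.5¹⁶ = 43046721/65536 falls short of 235935/296 but 1.5¹⁷ = 129140163/131072 reaches it, so n = 17.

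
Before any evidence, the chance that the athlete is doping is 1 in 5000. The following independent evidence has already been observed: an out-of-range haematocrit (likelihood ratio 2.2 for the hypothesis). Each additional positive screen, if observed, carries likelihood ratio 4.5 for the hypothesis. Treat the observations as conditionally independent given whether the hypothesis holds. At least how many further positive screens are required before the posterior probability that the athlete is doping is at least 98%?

Prior odds = 0.0002/0.9998 = 1/4999.
Bayes factor of the evidence already in hand = 2.2.
Odds after that evidence = (1/4999) × 2.2 = 11/24995.
Target odds = 0.98/0.02 = 49.
Need 4.5ⁿ ≥ 49 ÷ (11/24995) = 1224755/11.
4.5⁷ = 4782969/128 falls short of 1224755/11 but 4.5⁸ = 43046721/256 reaches it, so n = 8.

8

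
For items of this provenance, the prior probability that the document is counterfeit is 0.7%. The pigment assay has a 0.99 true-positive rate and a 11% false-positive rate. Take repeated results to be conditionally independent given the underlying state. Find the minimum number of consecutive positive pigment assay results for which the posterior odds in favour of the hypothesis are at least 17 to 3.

Prior odds = 0.007/0.993 = 7/993.
Likelihood ratio of a positive result = 0.99/0.11 = 9.
Target odds = 17/3.
Need (7/993) × 9ⁿ ≥ 17/3, i.e. 9ⁿ ≥ 5627/7.
9³ = 729 falls short of 5627/7 but 9⁴ = 6561 reaches it, so n = 4.

4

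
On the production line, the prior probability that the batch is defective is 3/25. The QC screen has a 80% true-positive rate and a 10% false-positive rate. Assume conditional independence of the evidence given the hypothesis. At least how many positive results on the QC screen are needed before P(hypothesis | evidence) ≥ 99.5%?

4

Prior odds: 0.12 ÷ 0.88 = 3/22.
Likelihood ratio of a positive result = 0.8/0.1 = 8.
Target posterior odds = 0.995/0.005 = 199.
Require 8ⁿ ≥ 199 ÷ (3/22) = 4378/3.
8³ = 512 falls short of 4378/3 but 8⁴ = 4096 reaches it, so n = 4.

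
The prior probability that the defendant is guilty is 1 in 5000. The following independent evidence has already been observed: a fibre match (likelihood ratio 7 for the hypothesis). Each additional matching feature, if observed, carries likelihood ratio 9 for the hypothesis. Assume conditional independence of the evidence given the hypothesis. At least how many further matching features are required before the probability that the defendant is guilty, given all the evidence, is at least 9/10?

4

Prior odds = 0.0002/0.9998 = 1/4999.
Bayes factor of the evidence already in hand = 7.
Odds after that evidence = (1/4999) × 7 = 7/4999.
Target odds = 0.9/0.1 = 9.
Need 9ⁿ ≥ 9 ÷ (7/4999) = 44991/7.
9³ = 729 falls short of 44991/7 but 9⁴ = 6561 reaches it, so n = 4.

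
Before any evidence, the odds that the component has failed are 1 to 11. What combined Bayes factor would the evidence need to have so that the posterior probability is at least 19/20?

Prior odds = 1/11.
Target odds = 0.95/0.05 = 19.
Required Bayes factor = 19 ÷ (1/11) = 209.

209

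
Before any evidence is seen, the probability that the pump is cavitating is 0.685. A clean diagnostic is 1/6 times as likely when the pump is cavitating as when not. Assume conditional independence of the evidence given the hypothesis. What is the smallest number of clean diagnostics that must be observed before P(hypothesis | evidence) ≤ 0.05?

3

Prior odds: 0.685 ÷ 0.315 = 137/63.
Likelihood ratio per clean diagnostic = 1/6.
Target odds: 0.05 ÷ 0.95 = 1/19.
Require (1/6)ⁿ ≤ 1/19 ÷ (137/63) = 63/2603.
(1/6)² = 1/36 is still above 63/2603 but (1/6)³ = 1/216 is at or below it, so n = 3.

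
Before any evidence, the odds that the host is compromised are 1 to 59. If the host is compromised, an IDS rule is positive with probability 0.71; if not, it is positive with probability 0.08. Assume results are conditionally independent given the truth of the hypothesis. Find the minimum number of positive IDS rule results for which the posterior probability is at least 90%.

Prior odds = 1/59.
Likelihood ratio of a positive = 0.71/0.08 = 8.875.
Target odds: 0.9 ÷ 0.1 = 9.
Require 8.875ⁿ ≥ 9 ÷ (1/59) = 531.
8.875² = 78.765625 falls short of 531 but 8.875³ = 357911/512 reaches it, so n = 3.

3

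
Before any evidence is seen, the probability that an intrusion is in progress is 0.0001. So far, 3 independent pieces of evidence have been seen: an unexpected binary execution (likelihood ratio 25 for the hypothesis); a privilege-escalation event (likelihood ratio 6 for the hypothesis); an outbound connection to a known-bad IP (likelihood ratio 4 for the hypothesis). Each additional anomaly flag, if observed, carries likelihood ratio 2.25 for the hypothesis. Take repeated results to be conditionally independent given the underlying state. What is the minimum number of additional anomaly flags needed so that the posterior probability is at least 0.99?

10

Prior odds = 0.0001/0.9999 = 1/9999.
Combined Bayes factor of the evidence already in hand = 25 × 6 × 4 = 600.
Odds after that evidence = (1/9999) × 600 = 200/3333.
Target odds = 0.99/0.01 = 99.
Need 2.25ⁿ ≥ 99 ÷ (200/3333) = 1649.835.
2.25⁹ = 387420489/262144 falls short of 1649.835 but 2.25¹⁰ ≈3325.26 reaches it, so n = 10.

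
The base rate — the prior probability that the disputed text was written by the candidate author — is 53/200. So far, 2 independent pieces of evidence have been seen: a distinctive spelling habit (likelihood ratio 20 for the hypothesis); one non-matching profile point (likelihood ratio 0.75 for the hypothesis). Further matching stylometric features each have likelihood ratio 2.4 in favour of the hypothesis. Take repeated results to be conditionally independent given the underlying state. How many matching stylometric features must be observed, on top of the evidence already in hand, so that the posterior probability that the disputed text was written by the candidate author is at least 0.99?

4

Prior odds = 0.265/0.735 = 53/147.
Combined Bayes factor of the evidence already in hand = 20 × 0.75 = 15.
Odds after that evidence = (53/147) × 15 = 265/49.
Target odds = 0.99/0.01 = 99.
Need 2.4ⁿ ≥ 99 ÷ (265/49) = 4851/265.
2.4³ = 13.824 falls short of 4851/265 but 2.4⁴ = 33.1776 reaches it, so n = 4.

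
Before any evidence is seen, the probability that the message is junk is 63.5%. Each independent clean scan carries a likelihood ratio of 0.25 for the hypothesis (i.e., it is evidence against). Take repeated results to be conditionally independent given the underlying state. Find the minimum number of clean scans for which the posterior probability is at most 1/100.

4

Prior odds: 0.635 ÷ 0.365 = 127/73.
Likelihood ratio per clean scan = 0.25.
Target posterior odds = 0.01/0.99 = 1/99.
Require 0.25ⁿ ≤ 1/99 ÷ (127/73) = 73/12573.
0.25³ = 0.015625 is still above 73/12573 but 0.25⁴ = 0.00390625 is at or below it, so n = 4.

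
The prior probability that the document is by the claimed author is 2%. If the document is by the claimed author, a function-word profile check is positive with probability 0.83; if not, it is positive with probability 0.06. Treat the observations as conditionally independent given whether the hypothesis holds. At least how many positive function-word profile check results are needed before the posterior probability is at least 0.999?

Prior odds = 0.02/0.98 = 1/49.
Likelihood ratio of a positive = 0.83/0.06 = 83/6.
Target odds: 0.999 ÷ 0.001 = 999.
Need (1/49) × (83/6)ⁿ ≥ 999, i.e. (83/6)ⁿ ≥ 48951.
(83/6)⁴ = 47458321/1296 falls short of 48951 but (83/6)⁵ ≈506564 reaches it, so n = 5.

5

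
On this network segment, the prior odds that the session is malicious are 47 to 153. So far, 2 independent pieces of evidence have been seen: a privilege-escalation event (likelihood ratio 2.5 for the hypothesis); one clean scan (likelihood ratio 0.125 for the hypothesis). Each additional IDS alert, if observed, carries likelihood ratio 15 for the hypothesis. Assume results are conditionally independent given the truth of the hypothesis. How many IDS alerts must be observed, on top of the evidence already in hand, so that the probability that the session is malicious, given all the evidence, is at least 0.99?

Prior odds = 47/153.
Combined Bayes factor of the evidence already in hand = 2.5 × 0.125 = 0.3125.
Odds after that evidence = (47/153) × 0.3125 = 235/2448.
Target odds = 0.99/0.01 = 99.
Need 15ⁿ ≥ 99 ÷ (235/2448) = 242352/235.
15² = 225 falls short of 242352/235 but 15³ = 3375 reaches it, so n = 3.

3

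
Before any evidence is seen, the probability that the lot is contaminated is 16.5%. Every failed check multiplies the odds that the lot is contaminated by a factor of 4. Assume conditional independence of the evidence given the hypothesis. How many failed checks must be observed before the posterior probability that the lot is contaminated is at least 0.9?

Prior odds = 0.165/0.835 = 33/167.
Likelihood ratio per failed check = 4.
Target posterior odds = 0.9/0.1 = 9.
Need (33/167) × 4ⁿ ≥ 9, i.e. 4ⁿ ≥ 501/11.
4² = 16 falls short of 501/11 but 4³ = 64 reaches it, so n = 3.

3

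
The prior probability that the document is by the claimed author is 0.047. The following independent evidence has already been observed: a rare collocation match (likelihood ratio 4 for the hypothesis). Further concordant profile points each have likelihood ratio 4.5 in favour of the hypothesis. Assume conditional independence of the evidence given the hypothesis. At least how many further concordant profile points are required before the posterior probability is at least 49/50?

Prior odds = 0.047/0.953 = 47/953.
Bayes factor of the evidence already in hand = 4.
Odds after that evidence = (47/953) × 4 = 188/953.
Target odds = 0.98/0.02 = 49.
Need 4.5ⁿ ≥ 49 ÷ (188/953) = 46697/188.
4.5³ = 91.125 falls short of 46697/188 but 4.5⁴ = 410.0625 reaches it, so n = 4.

4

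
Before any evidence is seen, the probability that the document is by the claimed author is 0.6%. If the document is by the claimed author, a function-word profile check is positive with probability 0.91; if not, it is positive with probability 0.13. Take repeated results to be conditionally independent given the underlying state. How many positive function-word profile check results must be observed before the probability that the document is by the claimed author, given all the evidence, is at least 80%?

4

Prior odds: 0.006 ÷ 0.994 = 3/497.
Likelihood ratio of a positive = 0.91/0.13 = 7.
Target odds: 0.8 ÷ 0.2 = 4.
Need (3/497) × 7ⁿ ≥ 4, i.e. 7ⁿ ≥ 1988/3.
7³ = 343 falls short of 1988/3 but 7⁴ = 2401 reaches it, so n = 4.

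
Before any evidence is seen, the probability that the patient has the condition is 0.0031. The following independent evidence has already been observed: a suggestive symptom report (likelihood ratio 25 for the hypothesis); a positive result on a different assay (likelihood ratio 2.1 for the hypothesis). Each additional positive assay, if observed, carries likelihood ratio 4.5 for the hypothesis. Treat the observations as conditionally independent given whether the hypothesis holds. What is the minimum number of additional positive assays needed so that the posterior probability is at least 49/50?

4

Prior odds = 0.0031/0.9969 = 31/9969.
Combined Bayes factor of the evidence already in hand = 25 × 2.1 = 52.5.
Odds after that evidence = (31/9969) × 52.5 = 1085/6646.
Target odds = 0.98/0.02 = 49.
Need 4.5ⁿ ≥ 49 ÷ (1085/6646) = 46522/155.
4.5³ = 91.125 falls short of 46522/155 but 4.5⁴ = 410.0625 reaches it, so n = 4.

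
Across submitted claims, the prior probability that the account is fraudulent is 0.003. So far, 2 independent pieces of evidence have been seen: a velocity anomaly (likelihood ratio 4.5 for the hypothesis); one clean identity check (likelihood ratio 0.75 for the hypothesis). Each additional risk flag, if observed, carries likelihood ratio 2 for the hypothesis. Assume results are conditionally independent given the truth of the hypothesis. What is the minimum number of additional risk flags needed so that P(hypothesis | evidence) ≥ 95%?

Prior odds = 0.003/0.997 = 3/997.
Combined Bayes factor of the evidence already in hand = 4.5 × 0.75 = 3.375.
Odds after that evidence = (3/997) × 3.375 = 81/7976.
Target odds = 0.95/0.05 = 19.
Need 2ⁿ ≥ 19 ÷ (81/7976) = 151544/81.
2¹⁰ = 1024 falls short of 151544/81 but 2¹¹ = 2048 reaches it, so n = 11.

11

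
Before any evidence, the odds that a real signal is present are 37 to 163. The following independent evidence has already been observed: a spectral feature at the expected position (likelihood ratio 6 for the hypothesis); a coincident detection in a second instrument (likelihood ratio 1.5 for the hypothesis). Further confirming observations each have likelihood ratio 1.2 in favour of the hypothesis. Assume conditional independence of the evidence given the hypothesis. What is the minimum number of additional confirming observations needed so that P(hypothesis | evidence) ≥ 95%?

Prior odds = 37/163.
Combined Bayes factor of the evidence already in hand = 6 × 1.5 = 9.
Odds after that evidence = (37/163) × 9 = 333/163.
Target odds = 0.95/0.05 = 19.
Need 1.2ⁿ ≥ 19 ÷ (333/163) = 3097/333.
1.2¹² ≈8.9161 falls short of 3097/333 but 1.2¹³ ≈10.6993 reaches it, so n = 13.

13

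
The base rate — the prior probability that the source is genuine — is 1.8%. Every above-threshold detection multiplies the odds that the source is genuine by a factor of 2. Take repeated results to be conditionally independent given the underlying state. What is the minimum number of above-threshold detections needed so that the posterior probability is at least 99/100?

Prior odds: 0.018 ÷ 0.982 = 9/491.
Likelihood ratio per above-threshold detection = 2.
Target posterior odds = 0.99/0.01 = 99.
Require 2ⁿ ≥ 99 ÷ (9/491) = 5401.
2¹² = 4096 falls short of 5401 but 2¹³ = 8192 reaches it, so n = 13.

13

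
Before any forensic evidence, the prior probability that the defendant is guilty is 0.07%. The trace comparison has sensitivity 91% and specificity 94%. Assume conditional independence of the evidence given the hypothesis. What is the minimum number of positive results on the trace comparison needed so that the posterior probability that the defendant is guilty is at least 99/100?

5

Prior odds = 0.0007/0.9993 = 7/9993.
False-positive rate = 1 − 0.94 = 0.06; likelihood ratio of a positive = 0.91/0.06 = 91/6.
Target odds: 0.99 ÷ 0.01 = 99.
Require (91/6)ⁿ ≥ 99 ÷ (7/9993) = 989307/7.
(91/6)⁴ = 68574961/1296 falls short of 989307/7 but (91/6)⁵ ≈802510 reaches it, so n = 5.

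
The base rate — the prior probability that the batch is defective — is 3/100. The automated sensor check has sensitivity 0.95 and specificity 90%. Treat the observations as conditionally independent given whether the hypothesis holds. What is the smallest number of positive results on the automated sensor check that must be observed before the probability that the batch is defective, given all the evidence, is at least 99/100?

4

Prior odds: 0.03 ÷ 0.97 = 3/97.
False-positive rate = 1 − 0.9 = 0.1; likelihood ratio of a positive = 0.95/0.1 = 9.5.
Target odds: 0.99 ÷ 0.01 = 99.
Require 9.5ⁿ ≥ 99 ÷ (3/97) = 3201.
9.5³ = 857.375 falls short of 3201 but 9.5⁴ = 8145.0625 reaches it, so n = 4.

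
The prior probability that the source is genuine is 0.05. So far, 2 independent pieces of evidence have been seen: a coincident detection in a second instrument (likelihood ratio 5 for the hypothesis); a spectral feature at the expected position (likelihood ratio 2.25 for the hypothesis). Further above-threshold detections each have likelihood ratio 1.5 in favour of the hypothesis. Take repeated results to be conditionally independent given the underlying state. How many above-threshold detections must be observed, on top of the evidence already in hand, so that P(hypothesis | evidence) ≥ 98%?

Prior odds = 0.05/0.95 = 1/19.
Combined Bayes factor of the evidence already in hand = 5 × 2.25 = 11.25.
Odds after that evidence = (1/19) × 11.25 = 45/76.
Target odds = 0.98/0.02 = 49.
Need 1.5ⁿ ≥ 49 ÷ (45/76) = 3724/45.
1.5¹⁰ = 59049/1024 falls short of 3724/45 but 1.5¹¹ = 177147/2048 reaches it, so n = 11.

11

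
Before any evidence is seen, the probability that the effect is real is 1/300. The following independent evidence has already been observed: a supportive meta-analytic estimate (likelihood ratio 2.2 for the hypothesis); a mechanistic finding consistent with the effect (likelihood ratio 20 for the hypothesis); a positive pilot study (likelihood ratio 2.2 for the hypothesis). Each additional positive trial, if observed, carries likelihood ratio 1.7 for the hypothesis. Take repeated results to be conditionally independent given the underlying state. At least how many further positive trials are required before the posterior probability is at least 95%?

8

Prior odds = (1/300)/(299/300) = 1/299.
Combined Bayes factor of the evidence already in hand = 2.2 × 20 × 2.2 = 96.8.
Odds after that evidence = (1/299) × 96.8 = 484/1495.
Target odds = 0.95/0.05 = 19.
Need 1.7ⁿ ≥ 19 ÷ (484/1495) = 28405/484.
1.7⁷ = 410338673/10000000 falls short of 28405/484 but 1.7⁸ ≈69.7576 reaches it, so n = 8.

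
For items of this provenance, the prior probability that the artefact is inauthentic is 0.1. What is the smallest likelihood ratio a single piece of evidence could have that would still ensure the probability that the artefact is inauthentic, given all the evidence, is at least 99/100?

891

Prior odds = 0.1/0.9 = 1/9.
Target odds = 0.99/0.01 = 99.
Required Bayes factor = 99 ÷ (1/9) = 891.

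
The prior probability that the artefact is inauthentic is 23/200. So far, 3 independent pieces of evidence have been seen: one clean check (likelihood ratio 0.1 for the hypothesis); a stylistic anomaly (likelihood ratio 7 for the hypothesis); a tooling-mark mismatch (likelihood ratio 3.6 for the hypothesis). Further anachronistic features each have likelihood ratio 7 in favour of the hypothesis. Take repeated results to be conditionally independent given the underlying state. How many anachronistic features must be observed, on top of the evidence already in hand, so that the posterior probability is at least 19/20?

3

Prior odds = 0.115/0.885 = 23/177.
Combined Bayes factor of the evidence already in hand = 0.1 × 7 × 3.6 = 2.52.
Odds after that evidence = (23/177) × 2.52 = 483/1475.
Target odds = 0.95/0.05 = 19.
Need 7ⁿ ≥ 19 ÷ (483/1475) = 28025/483.
7² = 49 falls short of 28025/483 but 7³ = 343 reaches it, so n = 3.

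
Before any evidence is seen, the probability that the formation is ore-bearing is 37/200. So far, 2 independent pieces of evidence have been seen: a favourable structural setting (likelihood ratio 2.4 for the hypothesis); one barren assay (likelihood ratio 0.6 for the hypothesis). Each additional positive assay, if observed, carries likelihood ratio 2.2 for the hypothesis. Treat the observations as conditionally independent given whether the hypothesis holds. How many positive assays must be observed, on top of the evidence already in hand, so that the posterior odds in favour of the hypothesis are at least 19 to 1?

Prior odds = 0.185/0.815 = 37/163.
Combined Bayes factor of the evidence already in hand = 2.4 × 0.6 = 1.44.
Odds after that evidence = (37/163) × 1.44 = 1332/4075.
Target odds = 19.
Need 2.2ⁿ ≥ 19 ÷ (1332/4075) = 77425/1332.
2.2⁵ = 51.53632 falls short of 77425/1332 but 2.2⁶ = 1771561/15625 reaches it, so n = 6.

6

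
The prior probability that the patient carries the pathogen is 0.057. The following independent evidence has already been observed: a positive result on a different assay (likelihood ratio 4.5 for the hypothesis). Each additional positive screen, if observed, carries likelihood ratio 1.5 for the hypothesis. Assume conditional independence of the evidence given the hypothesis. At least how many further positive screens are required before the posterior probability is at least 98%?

13

Prior odds = 0.057/0.943 = 57/943.
Bayes factor of the evidence already in hand = 4.5.
Odds after that evidence = (57/943) × 4.5 = 513/1886.
Target odds = 0.98/0.02 = 49.
Need 1.5ⁿ ≥ 49 ÷ (513/1886) = 92414/513.
1.5¹² = 531441/4096 falls short of 92414/513 but 1.5¹³ = 1594323/8192 reaches it, so n = 13.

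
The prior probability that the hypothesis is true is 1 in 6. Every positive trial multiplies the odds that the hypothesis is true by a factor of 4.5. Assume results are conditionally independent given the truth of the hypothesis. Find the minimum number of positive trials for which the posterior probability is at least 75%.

2

Prior odds: (1/6) ÷ (5/6) = 0.2.
Likelihood ratio per positive trial = 4.5.
Target odds: 0.75 ÷ 0.25 = 3.
Require 4.5ⁿ ≥ 3 ÷ 0.2 = 15.
4.5¹ = 4.5 falls short of 15 but 4.5² = 20.25 reaches it, so n = 2.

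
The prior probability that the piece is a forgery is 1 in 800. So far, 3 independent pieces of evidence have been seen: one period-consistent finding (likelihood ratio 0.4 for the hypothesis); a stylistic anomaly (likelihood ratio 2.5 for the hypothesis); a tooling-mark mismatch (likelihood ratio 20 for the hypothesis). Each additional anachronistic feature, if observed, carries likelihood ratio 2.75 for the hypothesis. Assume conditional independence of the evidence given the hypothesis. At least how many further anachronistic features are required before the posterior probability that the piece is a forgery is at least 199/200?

Prior odds = 0.00125/0.99875 = 1/799.
Combined Bayes factor of the evidence already in hand = 0.4 × 2.5 × 20 = 20.
Odds after that evidence = (1/799) × 20 = 20/799.
Target odds = 0.995/0.005 = 199.
Need 2.75ⁿ ≥ 199 ÷ (20/799) = 7950.05.
2.75⁸ = 214358881/65536 falls short of 7950.05 but 2.75⁹ ≈8994.86 reaches it, so n = 9.

9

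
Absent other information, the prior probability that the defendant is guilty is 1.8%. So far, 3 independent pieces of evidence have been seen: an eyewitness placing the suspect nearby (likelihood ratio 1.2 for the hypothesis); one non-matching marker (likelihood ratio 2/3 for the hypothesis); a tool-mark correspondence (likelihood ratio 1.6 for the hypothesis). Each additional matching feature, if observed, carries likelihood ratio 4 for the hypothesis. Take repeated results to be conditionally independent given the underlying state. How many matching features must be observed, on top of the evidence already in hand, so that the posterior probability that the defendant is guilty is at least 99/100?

7

Prior odds = 0.018/0.982 = 9/491.
Combined Bayes factor of the evidence already in hand = 1.2 × (2/3) × 1.6 = 1.28.
Odds after that evidence = (9/491) × 1.28 = 288/12275.
Target odds = 0.99/0.01 = 99.
Need 4ⁿ ≥ 99 ÷ (288/12275) = 4219.53125.
4⁶ = 4096 falls short of 4219.53125 but 4⁷ = 16384 reaches it, so n = 7.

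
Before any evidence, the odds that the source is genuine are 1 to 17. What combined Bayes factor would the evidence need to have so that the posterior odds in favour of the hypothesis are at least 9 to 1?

153

Prior odds = 1/17.
Target odds = 9.
Required Bayes factor = 9 ÷ (1/17) = 153.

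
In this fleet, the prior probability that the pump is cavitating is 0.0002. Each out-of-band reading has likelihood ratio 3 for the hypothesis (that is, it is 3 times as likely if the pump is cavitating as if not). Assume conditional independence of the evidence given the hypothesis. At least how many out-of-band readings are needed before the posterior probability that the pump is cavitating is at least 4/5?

Prior odds = 0.0002/0.9998 = 1/4999.
Likelihood ratio per out-of-band reading = 3.
Target odds: 0.8 ÷ 0.2 = 4.
Require 3ⁿ ≥ 4 ÷ (1/4999) = 19996.
3⁹ = 19683 falls short of 19996 but 3¹⁰ = 59049 reaches it, so n = 10.

10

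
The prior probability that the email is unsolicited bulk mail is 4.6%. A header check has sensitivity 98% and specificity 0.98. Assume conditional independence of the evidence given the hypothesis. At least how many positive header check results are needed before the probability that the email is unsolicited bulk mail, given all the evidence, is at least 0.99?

2

Prior odds: 0.046 ÷ 0.954 = 23/477.
False-positive rate = 1 − 0.98 = 0.02; likelihood ratio of a positive = 0.98/0.02 = 49.
Target odds: 0.99 ÷ 0.01 = 99.
Require 49ⁿ ≥ 99 ÷ (23/477) = 47223/23.
49¹ = 49 falls short of 47223/23 but 49² = 2401 reaches it, so n = 2.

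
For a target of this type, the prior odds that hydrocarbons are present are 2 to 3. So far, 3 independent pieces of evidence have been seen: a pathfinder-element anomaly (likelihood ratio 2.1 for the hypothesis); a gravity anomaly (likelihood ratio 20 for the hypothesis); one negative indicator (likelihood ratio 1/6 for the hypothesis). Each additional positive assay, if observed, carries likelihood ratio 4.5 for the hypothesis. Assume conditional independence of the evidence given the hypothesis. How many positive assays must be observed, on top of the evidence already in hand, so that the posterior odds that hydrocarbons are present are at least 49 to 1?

Prior odds = 2/3.
Combined Bayes factor of the evidence already in hand = 2.1 × 20 × (1/6) = 7.
Odds after that evidence = (2/3) × 7 = 14/3.
Target odds = 49.
Need 4.5ⁿ ≥ 49 ÷ (14/3) = 10.5.
4.5¹ = 4.5 falls short of 10.5 but 4.5² = 20.25 reaches it, so n = 2.

2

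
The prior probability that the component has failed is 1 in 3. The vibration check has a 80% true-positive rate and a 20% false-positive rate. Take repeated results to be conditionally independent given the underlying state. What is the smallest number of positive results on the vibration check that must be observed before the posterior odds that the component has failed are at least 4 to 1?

Prior odds: (1/3) ÷ (2/3) = 0.5.
Likelihood ratio of a positive result = 0.8/0.2 = 4.
Target odds = 4.
Require 4ⁿ ≥ 4 ÷ 0.5 = 8.
4¹ = 4 falls short of 8 but 4² = 16 reaches it, so n = 2.

2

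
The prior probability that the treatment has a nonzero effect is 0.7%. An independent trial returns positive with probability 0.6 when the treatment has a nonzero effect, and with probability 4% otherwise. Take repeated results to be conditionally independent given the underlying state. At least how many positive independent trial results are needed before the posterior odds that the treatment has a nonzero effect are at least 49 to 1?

4

Prior odds: 0.007 ÷ 0.993 = 7/993.
Likelihood ratio of a positive result = 0.6/0.04 = 15.
Target odds = 49.
Need (7/993) × 15ⁿ ≥ 49, i.e. 15ⁿ ≥ 6951.
15³ = 3375 falls short of 6951 but 15⁴ = 50625 reaches it, so n = 4.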